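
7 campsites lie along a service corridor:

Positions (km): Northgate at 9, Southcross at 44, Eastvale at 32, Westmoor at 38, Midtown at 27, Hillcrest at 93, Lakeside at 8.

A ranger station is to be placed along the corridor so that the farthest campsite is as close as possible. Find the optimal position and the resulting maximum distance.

The 1-center on a line is the midpoint of the two extreme points: leftmost at 8, rightmost at 93.
Optimal location = (8 + 93)/2 = 50.5; maximum distance = (93 − 8)/2 = 42.5.

location 50.5, max distance 42.5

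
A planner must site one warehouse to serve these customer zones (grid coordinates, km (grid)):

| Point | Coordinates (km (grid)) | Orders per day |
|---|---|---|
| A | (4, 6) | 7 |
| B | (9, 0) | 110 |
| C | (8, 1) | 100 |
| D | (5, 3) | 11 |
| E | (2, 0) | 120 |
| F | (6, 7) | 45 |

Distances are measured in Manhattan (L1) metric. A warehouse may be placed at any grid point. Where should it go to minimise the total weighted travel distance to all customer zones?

Manhattan distance separates: Σwᵢ(|x−xᵢ|+|y−yᵢ|) = Σwᵢ|x−xᵢ| + Σwᵢ|y−yᵢ|, so x and y are optimised independently as 1-D weighted medians.
Total weight W = 393; half = 196.5.
x-coordinate, sorted with cumulative weight:
  x=2 (E, w=120) cum 120
  x=4 (A, w=7) cum 127
  x=5 (D, w=11) cum 138
  x=6 (F, w=45) cum 183
  x=8 (C, w=100) cum 283  ← median
  x=9 (B, w=110) cum 393
⇒ x* = 8
y-coordinate, sorted with cumulative weight:
  y=0 (B, w=110) cum 110
  y=0 (E, w=120) cum 230  ← median
  y=1 (C, w=100) cum 330
  y=3 (D, w=11) cum 341
  y=6 (A, w=7) cum 348
  y=7 (F, w=45) cum 393
⇒ y* = 0

(8, 0)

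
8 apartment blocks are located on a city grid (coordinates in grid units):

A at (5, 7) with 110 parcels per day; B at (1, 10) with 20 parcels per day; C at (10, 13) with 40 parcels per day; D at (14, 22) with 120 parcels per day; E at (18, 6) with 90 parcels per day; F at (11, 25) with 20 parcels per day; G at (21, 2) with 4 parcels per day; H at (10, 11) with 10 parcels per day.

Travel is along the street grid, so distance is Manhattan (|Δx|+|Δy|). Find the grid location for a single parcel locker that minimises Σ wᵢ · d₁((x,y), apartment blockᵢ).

Manhattan distance separates: Σwᵢ(|x−xᵢ|+|y−yᵢ|) = Σwᵢ|x−xᵢ| + Σwᵢ|y−yᵢ|, so x and y are optimised independently as 1-D weighted medians.
Total weight W = 414; half = 207.
x-coordinate, sorted with cumulative weight:
  x=1 (B, w=20) cum 20
  x=5 (A, w=110) cum 130
  x=10 (C, w=40) cum 170
  x=10 (H, w=10) cum 180
  x=11 (F, w=20) cum 200
  x=14 (D, w=120) cum 320  ← median
  x=18 (E, w=90) cum 410
  x=21 (G, w=4) cum 414
⇒ x* = 14
y-coordinate, sorted with cumulative weight:
  y=2 (G, w=4) cum 4
  y=6 (E, w=90) cum 94
  y=7 (A, w=110) cum 204
  y=10 (B, w=20) cum 224  ← median
  y=11 (H, w=10) cum 234
  y=13 (C, w=40) cum 274
  y=22 (D, w=120) cum 394
  y=25 (F, w=20) cum 414
⇒ y* = 10

(14, 10)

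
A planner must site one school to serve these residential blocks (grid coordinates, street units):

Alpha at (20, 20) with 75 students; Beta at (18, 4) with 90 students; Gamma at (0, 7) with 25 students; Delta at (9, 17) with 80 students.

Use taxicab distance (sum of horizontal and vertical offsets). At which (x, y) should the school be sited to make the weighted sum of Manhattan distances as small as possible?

(18, 17)

Manhattan distance separates: Σwᵢ(|x−xᵢ|+|y−yᵢ|) = Σwᵢ|x−xᵢ| + Σwᵢ|y−yᵢ|, so x and y are optimised independently as 1-D weighted medians.
Total weight W = 270; half = 135.
x-coordinate, sorted with cumulative weight:
  x=0 (Gamma, w=25) cum 25
  x=9 (Delta, w=80) cum 105
  x=18 (Beta, w=90) cum 195  ← median
  x=20 (Alpha, w=75) cum 270
⇒ x* = 18
y-coordinate, sorted with cumulative weight:
  y=4 (Beta, w=90) cum 90
  y=7 (Gamma, w=25) cum 115
  y=17 (Delta, w=80) cum 195  ← median
  y=20 (Alpha, w=75) cum 270
⇒ y* = 17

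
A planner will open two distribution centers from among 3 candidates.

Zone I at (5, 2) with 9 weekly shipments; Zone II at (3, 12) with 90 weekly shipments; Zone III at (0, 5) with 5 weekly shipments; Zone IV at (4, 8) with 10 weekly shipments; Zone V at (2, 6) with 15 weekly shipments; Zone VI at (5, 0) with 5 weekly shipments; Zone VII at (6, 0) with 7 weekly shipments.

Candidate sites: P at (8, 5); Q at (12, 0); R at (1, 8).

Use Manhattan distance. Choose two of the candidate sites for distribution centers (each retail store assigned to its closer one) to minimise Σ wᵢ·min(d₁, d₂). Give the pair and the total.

{P, R}, total 778

Evaluate every pair (each demand assigned to the nearer of the two):
  {P, R}: total = 778
  {Q, R}: total = 793
  {P, Q}: total = 1426
Best pair: {P, R} with total 778.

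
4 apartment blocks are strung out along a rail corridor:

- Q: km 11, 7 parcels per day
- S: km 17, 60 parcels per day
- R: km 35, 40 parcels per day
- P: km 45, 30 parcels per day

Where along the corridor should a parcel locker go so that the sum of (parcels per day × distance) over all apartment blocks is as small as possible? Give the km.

x = 35

For a sum of weighted absolute distances on a line, the optimum is the weighted median (not the mean). Total weight W = 137; half-weight = 68.5.
Sort by position and accumulate weight:
  km 11 (Q, w=7) → cum 7
  km 17 (S, w=60) → cum 67
  km 35 (R, w=40) → cum 107  ≥ 68.5 → median here
  km 45 (P, w=30) → cum 137
Optimal location: km 35.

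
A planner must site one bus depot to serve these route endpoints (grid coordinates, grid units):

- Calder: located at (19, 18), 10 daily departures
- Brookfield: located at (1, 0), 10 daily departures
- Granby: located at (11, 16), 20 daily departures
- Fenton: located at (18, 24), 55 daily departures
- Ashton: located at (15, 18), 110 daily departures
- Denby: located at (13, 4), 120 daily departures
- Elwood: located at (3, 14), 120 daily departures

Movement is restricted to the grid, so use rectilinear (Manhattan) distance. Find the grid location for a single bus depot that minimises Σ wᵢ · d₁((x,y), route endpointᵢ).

Manhattan distance separates: Σwᵢ(|x−xᵢ|+|y−yᵢ|) = Σwᵢ|x−xᵢ| + Σwᵢ|y−yᵢ|, so x and y are optimised independently as 1-D weighted medians.
Total weight W = 445; half = 222.5.
x-coordinate, sorted with cumulative weight:
  x=1 (Brookfield, w=10) cum 10
  x=3 (Elwood, w=120) cum 130
  x=11 (Granby, w=20) cum 150
  x=13 (Denby, w=120) cum 270  ← median
  x=15 (Ashton, w=110) cum 380
  x=18 (Fenton, w=55) cum 435
  x=19 (Calder, w=10) cum 445
⇒ x* = 13
y-coordinate, sorted with cumulative weight:
  y=0 (Brookfield, w=10) cum 10
  y=4 (Denby, w=120) cum 130
  y=14 (Elwood, w=120) cum 250  ← median
  y=16 (Granby, w=20) cum 270
  y=18 (Calder, w=10) cum 280
  y=18 (Ashton, w=110) cum 390
  y=24 (Fenton, w=55) cum 445
⇒ y* = 14

(13, 14)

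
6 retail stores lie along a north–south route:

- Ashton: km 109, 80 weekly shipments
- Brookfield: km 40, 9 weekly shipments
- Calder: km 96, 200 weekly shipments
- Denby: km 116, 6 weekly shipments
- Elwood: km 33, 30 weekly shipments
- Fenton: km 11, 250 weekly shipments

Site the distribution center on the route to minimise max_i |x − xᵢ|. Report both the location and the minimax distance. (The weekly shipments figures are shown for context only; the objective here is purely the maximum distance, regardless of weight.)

location 63.5, max distance 52.5

The 1-center on a line is the midpoint of the two extreme points: leftmost at 11, rightmost at 116.
Optimal location = (11 + 116)/2 = 63.5; maximum distance = (116 − 11)/2 = 52.5.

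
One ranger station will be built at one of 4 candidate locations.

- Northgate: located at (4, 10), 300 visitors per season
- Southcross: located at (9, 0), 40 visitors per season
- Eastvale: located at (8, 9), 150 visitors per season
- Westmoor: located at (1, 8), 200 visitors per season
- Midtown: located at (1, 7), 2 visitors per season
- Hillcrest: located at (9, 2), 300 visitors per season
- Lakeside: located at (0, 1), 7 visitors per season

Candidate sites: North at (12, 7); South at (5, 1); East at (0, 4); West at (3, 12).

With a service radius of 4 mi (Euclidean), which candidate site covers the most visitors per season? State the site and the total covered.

Coverage radius r = 4 mi; a point is covered iff (Δx)²+(Δy)² ≤ 4² = 16.
  North (12, 7): covers {none} → 0
  South (5, 1): covers {none} → 0
  East (0, 4): covers {Midtown, Lakeside} → 9
  West (3, 12): covers {Northgate} → 300
Maximum coverage at West: 300 visitors per season.

West, covering 300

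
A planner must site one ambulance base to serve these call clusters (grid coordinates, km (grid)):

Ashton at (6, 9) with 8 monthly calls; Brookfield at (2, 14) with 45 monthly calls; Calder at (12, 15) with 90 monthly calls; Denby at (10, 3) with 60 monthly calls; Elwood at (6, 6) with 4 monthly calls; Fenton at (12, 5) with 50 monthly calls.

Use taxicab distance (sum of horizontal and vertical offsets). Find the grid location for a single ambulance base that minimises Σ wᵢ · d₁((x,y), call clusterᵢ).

Manhattan distance separates: Σwᵢ(|x−xᵢ|+|y−yᵢ|) = Σwᵢ|x−xᵢ| + Σwᵢ|y−yᵢ|, so x and y are optimised independently as 1-D weighted medians.
Total weight W = 257; half = 128.5.
x-coordinate, sorted with cumulative weight:
  x=2 (Brookfield, w=45) cum 45
  x=6 (Ashton, w=8) cum 53
  x=6 (Elwood, w=4) cum 57
  x=10 (Denby, w=60) cum 117
  x=12 (Calder, w=90) cum 207  ← median
  x=12 (Fenton, w=50) cum 257
⇒ x* = 12
y-coordinate, sorted with cumulative weight:
  y=3 (Denby, w=60) cum 60
  y=5 (Fenton, w=50) cum 110
  y=6 (Elwood, w=4) cum 114
  y=9 (Ashton, w=8) cum 122
  y=14 (Brookfield, w=45) cum 167  ← median
  y=15 (Calder, w=90) cum 257
⇒ y* = 14

(12, 14)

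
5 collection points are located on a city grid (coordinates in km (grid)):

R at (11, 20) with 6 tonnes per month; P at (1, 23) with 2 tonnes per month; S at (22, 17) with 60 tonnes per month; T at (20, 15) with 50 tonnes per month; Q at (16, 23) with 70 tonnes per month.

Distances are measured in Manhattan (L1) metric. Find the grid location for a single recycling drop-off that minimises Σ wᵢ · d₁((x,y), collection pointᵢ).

Manhattan distance separates: Σwᵢ(|x−xᵢ|+|y−yᵢ|) = Σwᵢ|x−xᵢ| + Σwᵢ|y−yᵢ|, so x and y are optimised independently as 1-D weighted medians.
Total weight W = 188; half = 94.
x-coordinate, sorted with cumulative weight:
  x=1 (P, w=2) cum 2
  x=11 (R, w=6) cum 8
  x=16 (Q, w=70) cum 78
  x=20 (T, w=50) cum 128  ← median
  x=22 (S, w=60) cum 188
⇒ x* = 20
y-coordinate, sorted with cumulative weight:
  y=15 (T, w=50) cum 50
  y=17 (S, w=60) cum 110  ← median
  y=20 (R, w=6) cum 116
  y=23 (P, w=2) cum 118
  y=23 (Q, w=70) cum 188
⇒ y* = 17

(20, 17)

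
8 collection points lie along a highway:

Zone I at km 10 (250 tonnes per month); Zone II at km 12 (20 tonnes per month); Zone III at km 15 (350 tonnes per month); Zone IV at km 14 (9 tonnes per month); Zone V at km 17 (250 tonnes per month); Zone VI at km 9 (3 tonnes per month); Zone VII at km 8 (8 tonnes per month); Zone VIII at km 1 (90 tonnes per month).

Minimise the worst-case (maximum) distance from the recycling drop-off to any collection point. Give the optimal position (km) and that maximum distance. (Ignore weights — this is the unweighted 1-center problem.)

The 1-center on a line is the midpoint of the two extreme points: leftmost at 1, rightmost at 17.
Optimal location = (1 + 17)/2 = 9; maximum distance = (17 − 1)/2 = 8.

location 9, max distance 8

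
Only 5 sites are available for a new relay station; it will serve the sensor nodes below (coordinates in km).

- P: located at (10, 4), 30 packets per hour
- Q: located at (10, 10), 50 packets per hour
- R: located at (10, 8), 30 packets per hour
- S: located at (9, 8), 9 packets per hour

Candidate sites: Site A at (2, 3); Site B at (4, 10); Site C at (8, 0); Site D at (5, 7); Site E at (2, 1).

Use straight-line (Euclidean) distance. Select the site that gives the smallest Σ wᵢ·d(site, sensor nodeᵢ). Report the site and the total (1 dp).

Site D, total 656.6 km

Total weighted distance at each candidate:
  Site A (2, 3): total = 1133.8
  Site B (4, 10): total = 792.8
  Site C (8, 0): total = 964.0
  Site D (5, 7): total = 656.6
  Site E (2, 1): total = 1266.4
Minimum is at Site D with total 656.6 km.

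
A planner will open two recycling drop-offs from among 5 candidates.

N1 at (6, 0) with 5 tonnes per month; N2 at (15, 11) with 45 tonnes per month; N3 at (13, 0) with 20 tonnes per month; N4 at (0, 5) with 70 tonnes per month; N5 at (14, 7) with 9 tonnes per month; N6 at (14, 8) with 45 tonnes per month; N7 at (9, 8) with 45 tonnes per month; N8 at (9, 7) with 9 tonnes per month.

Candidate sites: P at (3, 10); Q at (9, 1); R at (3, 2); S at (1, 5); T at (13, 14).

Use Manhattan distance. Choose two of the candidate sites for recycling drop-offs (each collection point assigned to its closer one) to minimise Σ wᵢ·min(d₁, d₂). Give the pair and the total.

Evaluate every pair (each demand assigned to the nearer of the two):
  {S, T}: total = 1552
  {R, T}: total = 1846
  {Q, S}: total = 1918
  {P, T}: total = 1958
  {Q, T}: total = 2011
  {P, S}: total = 2197
  {Q, R}: total = 2268
  {P, Q}: total = 2273
  {P, R}: total = 2422
  {R, S}: total = 2675
Best pair: {S, T} with total 1552.

{S, T}, total 1552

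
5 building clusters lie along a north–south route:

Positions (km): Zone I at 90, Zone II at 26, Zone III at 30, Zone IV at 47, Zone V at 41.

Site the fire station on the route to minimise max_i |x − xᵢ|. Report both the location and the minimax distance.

location 58, max distance 32

The 1-center on a line is the midpoint of the two extreme points: leftmost at 26, rightmost at 90.
Optimal location = (26 + 90)/2 = 58; maximum distance = (90 − 26)/2 = 32.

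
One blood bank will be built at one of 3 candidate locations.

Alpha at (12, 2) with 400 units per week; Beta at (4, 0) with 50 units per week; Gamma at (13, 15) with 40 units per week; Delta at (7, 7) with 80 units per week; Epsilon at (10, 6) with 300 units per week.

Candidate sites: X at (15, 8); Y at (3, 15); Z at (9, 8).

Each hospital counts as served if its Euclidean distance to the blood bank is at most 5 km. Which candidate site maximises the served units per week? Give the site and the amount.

Coverage radius r = 5 km; a point is covered iff (Δx)²+(Δy)² ≤ 5² = 25.
  X (15, 8): covers {none} → 0
  Y (3, 15): covers {none} → 0
  Z (9, 8): covers {Delta, Epsilon} → 380
Maximum coverage at Z: 380 units per week.

Z, covering 380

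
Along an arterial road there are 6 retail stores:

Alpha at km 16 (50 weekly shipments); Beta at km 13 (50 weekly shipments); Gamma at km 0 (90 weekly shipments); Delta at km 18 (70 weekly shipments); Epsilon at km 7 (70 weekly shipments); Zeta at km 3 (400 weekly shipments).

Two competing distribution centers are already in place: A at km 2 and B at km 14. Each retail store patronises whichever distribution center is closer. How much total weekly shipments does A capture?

560

The indifferent point is the midpoint (2+14)/2 = 8; retail stores left of it (closer to A at 2) go to A, those right go to B.
  Gamma at 0 (w=90) → A
  Zeta at 3 (w=400) → A
  Epsilon at 7 (w=70) → A
  Beta at 13 (w=50) → B
  Alpha at 16 (w=50) → B
  Delta at 18 (w=70) → B
A captures 560; B captures 170.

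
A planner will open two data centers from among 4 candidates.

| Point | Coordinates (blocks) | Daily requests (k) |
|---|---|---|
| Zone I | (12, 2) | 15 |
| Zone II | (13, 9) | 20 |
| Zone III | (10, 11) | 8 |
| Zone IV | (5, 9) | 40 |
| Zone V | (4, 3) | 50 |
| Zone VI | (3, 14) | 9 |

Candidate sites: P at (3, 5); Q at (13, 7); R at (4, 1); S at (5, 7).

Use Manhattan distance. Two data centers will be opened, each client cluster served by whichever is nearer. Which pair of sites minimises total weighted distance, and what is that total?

Evaluate every pair (each demand assigned to the nearer of the two):
  {Q, S}: total = 597
  {P, Q}: total = 657
  {R, S}: total = 668
  {P, S}: total = 763
  {Q, R}: total = 772
  {P, R}: total = 940
Best pair: {Q, S} with total 597.

{Q, S}, total 597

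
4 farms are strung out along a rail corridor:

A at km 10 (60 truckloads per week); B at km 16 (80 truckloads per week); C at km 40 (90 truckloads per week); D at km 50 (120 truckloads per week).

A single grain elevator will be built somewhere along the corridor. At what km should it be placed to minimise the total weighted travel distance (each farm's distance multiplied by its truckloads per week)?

For a sum of weighted absolute distances on a line, the optimum is the weighted median (not the mean). Total weight W = 350; half-weight = 175.
Sort by position and accumulate weight:
  km 10 (A, w=60) → cum 60
  km 16 (B, w=80) → cum 140
  km 40 (C, w=90) → cum 230  ≥ 175 → median here
  km 50 (D, w=120) → cum 350
Optimal location: km 40.

x = 40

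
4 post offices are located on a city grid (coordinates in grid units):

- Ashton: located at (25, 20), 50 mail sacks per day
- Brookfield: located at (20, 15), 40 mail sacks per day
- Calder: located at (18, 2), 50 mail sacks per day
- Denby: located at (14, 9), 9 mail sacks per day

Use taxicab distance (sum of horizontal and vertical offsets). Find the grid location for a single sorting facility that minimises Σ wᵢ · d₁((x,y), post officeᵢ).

Manhattan distance separates: Σwᵢ(|x−xᵢ|+|y−yᵢ|) = Σwᵢ|x−xᵢ| + Σwᵢ|y−yᵢ|, so x and y are optimised independently as 1-D weighted medians.
Total weight W = 149; half = 74.5.
x-coordinate, sorted with cumulative weight:
  x=14 (Denby, w=9) cum 9
  x=18 (Calder, w=50) cum 59
  x=20 (Brookfield, w=40) cum 99  ← median
  x=25 (Ashton, w=50) cum 149
⇒ x* = 20
y-coordinate, sorted with cumulative weight:
  y=2 (Calder, w=50) cum 50
  y=9 (Denby, w=9) cum 59
  y=15 (Brookfield, w=40) cum 99  ← median
  y=20 (Ashton, w=50) cum 149
⇒ y* = 15

(20, 15)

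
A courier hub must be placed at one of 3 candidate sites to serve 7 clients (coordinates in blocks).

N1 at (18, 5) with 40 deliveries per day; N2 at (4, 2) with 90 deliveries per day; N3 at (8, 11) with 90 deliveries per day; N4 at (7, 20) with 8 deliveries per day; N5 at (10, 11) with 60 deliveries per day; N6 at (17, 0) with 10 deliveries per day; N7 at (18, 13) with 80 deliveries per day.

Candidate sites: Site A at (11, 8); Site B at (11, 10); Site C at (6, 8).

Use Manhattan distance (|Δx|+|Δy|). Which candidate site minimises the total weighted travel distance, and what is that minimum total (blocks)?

Total weighted distance at each candidate:
  Site A (11, 8): total = 3578
  Site B (11, 10): total = 3382
  Site C (6, 8): total = 3844
Minimum is at Site B with total 3382 blocks.

Site B, total 3382 blocks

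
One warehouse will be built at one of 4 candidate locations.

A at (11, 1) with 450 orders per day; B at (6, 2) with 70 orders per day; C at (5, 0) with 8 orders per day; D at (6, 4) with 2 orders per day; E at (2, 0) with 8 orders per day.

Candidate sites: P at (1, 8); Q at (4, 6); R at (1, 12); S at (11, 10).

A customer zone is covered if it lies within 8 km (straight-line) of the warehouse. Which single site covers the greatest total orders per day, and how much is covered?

Coverage radius r = 8 km; a point is covered iff (Δx)²+(Δy)² ≤ 8² = 64.
  P (1, 8): covers {B, D} → 72
  Q (4, 6): covers {B, C, D, E} → 88
  R (1, 12): covers {none} → 0
  S (11, 10): covers {D} → 2
Maximum coverage at Q: 88 orders per day.

Q, covering 88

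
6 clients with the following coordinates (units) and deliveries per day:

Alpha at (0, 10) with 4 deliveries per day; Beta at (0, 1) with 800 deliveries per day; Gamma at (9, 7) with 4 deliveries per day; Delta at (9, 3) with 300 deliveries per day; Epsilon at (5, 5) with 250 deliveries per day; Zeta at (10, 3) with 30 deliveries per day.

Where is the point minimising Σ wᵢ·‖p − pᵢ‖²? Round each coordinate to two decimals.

(3.09, 2.24)

The minimiser of Σwᵢ‖p−pᵢ‖² is the weighted centroid p* = (Σwᵢpᵢ)/(Σwᵢ).
Σwᵢ = 1388.
Σwᵢxᵢ = 4·0 + 800·0 + 4·9 + 300·9 + 250·5 + 30·10 = 4286.
Σwᵢyᵢ = 4·10 + 800·1 + 4·7 + 300·3 + 250·5 + 30·3 = 3108.
x* = 4286/1388 = 3.09, y* = 3108/1388 = 2.24.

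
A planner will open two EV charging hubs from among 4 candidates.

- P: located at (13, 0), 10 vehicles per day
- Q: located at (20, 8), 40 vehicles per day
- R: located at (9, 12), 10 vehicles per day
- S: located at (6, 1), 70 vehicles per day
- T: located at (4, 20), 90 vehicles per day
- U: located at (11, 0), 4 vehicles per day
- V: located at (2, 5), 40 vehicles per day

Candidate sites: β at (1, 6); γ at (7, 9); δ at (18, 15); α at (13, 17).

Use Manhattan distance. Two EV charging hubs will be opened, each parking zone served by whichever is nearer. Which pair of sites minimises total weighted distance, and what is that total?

{β, γ}, total 2782

Evaluate every pair (each demand assigned to the nearer of the two):
  {β, γ}: total = 2782
  {β, α}: total = 2824
  {γ, δ}: total = 2862
  {γ, α}: total = 2882
  {β, δ}: total = 3034
  {δ, α}: total = 4306
Best pair: {β, γ} with total 2782.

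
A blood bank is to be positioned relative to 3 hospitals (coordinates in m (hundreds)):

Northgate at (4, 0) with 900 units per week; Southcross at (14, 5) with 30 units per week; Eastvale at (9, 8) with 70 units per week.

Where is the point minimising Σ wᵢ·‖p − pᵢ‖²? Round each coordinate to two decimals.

(4.65, 0.71)

The minimiser of Σwᵢ‖p−pᵢ‖² is the weighted centroid p* = (Σwᵢpᵢ)/(Σwᵢ).
Σwᵢ = 1000.
Σwᵢxᵢ = 900·4 + 30·14 + 70·9 = 4650.
Σwᵢyᵢ = 900·0 + 30·5 + 70·8 = 710.
x* = 4650/1000 = 4.65, y* = 710/1000 = 0.71.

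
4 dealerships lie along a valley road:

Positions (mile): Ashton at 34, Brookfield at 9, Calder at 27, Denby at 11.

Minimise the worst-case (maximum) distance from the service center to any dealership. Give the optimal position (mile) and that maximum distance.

location 21.5, max distance 12.5

The 1-center on a line is the midpoint of the two extreme points: leftmost at 9, rightmost at 34.
Optimal location = (9 + 34)/2 = 21.5; maximum distance = (34 − 9)/2 = 12.5.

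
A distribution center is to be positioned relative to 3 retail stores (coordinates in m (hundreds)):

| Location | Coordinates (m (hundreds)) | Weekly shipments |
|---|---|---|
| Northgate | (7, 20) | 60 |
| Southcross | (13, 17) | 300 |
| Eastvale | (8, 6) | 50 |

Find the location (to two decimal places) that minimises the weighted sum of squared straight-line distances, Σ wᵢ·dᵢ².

The minimiser of Σwᵢ‖p−pᵢ‖² is the weighted centroid p* = (Σwᵢpᵢ)/(Σwᵢ).
Σwᵢ = 410.
Σwᵢxᵢ = 60·7 + 300·13 + 50·8 = 4720.
Σwᵢyᵢ = 60·20 + 300·17 + 50·6 = 6600.
x* = 4720/410 = 11.51, y* = 6600/410 = 16.10.

(11.51, 16.10)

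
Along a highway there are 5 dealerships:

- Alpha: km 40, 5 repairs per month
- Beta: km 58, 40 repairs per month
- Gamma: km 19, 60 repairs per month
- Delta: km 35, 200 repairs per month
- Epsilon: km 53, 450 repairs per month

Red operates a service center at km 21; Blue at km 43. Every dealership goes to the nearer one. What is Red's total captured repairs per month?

60

The indifferent point is the midpoint (21+43)/2 = 32; dealerships left of it (closer to Red at 21) go to Red, those right go to Blue.
  Gamma at 19 (w=60) → Red
  Delta at 35 (w=200) → Blue
  Alpha at 40 (w=5) → Blue
  Epsilon at 53 (w=450) → Blue
  Beta at 58 (w=40) → Blue
Red captures 60; Blue captures 695.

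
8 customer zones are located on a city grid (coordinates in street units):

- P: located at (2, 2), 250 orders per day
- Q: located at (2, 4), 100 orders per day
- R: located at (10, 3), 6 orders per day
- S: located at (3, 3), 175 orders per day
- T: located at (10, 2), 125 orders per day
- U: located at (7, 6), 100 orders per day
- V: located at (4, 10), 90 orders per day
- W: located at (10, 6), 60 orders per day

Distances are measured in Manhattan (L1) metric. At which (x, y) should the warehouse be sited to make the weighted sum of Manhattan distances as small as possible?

Manhattan distance separates: Σwᵢ(|x−xᵢ|+|y−yᵢ|) = Σwᵢ|x−xᵢ| + Σwᵢ|y−yᵢ|, so x and y are optimised independently as 1-D weighted medians.
Total weight W = 906; half = 453.
x-coordinate, sorted with cumulative weight:
  x=2 (P, w=250) cum 250
  x=2 (Q, w=100) cum 350
  x=3 (S, w=175) cum 525  ← median
  x=4 (V, w=90) cum 615
  x=7 (U, w=100) cum 715
  x=10 (R, w=6) cum 721
  x=10 (T, w=125) cum 846
  x=10 (W, w=60) cum 906
⇒ x* = 3
y-coordinate, sorted with cumulative weight:
  y=2 (P, w=250) cum 250
  y=2 (T, w=125) cum 375
  y=3 (R, w=6) cum 381
  y=3 (S, w=175) cum 556  ← median
  y=4 (Q, w=100) cum 656
  y=6 (U, w=100) cum 756
  y=6 (W, w=60) cum 816
  y=10 (V, w=90) cum 906
⇒ y* = 3

(3, 3)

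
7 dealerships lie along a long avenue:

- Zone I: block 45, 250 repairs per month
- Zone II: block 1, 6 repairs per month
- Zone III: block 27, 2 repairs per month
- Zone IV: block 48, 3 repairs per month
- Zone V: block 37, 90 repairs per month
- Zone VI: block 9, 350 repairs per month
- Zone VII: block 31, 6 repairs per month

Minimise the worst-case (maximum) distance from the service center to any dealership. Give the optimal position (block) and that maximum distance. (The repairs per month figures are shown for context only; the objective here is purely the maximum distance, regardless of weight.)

The 1-center on a line is the midpoint of the two extreme points: leftmost at 1, rightmost at 48.
Optimal location = (1 + 48)/2 = 24.5; maximum distance = (48 − 1)/2 = 23.5.

location 24.5, max distance 23.5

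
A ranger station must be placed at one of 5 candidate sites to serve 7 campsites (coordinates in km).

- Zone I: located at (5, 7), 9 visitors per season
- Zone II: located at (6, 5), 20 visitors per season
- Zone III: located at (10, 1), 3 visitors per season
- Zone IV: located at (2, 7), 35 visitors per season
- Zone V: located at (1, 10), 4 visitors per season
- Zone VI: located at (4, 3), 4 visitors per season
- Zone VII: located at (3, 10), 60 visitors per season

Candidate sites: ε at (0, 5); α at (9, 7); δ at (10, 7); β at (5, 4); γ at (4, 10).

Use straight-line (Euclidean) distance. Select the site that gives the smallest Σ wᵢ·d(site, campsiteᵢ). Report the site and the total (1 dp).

γ, total 394.8 km

Total weighted distance at each candidate:
  ε (0, 5): total = 687.9
  α (9, 7): total = 833.6
  δ (10, 7): total = 956.2
  β (5, 4): total = 635.2
  γ (4, 10): total = 394.8
Minimum is at γ with total 394.8 km.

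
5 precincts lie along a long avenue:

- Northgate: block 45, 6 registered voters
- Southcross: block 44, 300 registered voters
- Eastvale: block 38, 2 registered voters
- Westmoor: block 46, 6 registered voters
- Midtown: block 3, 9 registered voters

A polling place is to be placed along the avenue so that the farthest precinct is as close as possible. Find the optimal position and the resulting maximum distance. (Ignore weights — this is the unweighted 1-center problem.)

The 1-center on a line is the midpoint of the two extreme points: leftmost at 3, rightmost at 46.
Optimal location = (3 + 46)/2 = 24.5; maximum distance = (46 − 3)/2 = 21.5.

location 24.5, max distance 21.5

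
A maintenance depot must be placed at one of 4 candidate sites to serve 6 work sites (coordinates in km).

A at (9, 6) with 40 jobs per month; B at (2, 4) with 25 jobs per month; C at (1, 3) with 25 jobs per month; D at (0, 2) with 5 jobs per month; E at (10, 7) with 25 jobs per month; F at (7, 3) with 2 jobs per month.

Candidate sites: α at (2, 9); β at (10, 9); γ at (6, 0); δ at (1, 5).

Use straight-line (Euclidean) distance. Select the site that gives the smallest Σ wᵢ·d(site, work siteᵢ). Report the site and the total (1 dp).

Total weighted distance at each candidate:
  α (2, 9): total = 839.9
  β (10, 9): total = 757.2
  γ (6, 0): total = 795.0
  δ (1, 5): total = 666.8
Minimum is at δ with total 666.8 km.

δ, total 666.8 km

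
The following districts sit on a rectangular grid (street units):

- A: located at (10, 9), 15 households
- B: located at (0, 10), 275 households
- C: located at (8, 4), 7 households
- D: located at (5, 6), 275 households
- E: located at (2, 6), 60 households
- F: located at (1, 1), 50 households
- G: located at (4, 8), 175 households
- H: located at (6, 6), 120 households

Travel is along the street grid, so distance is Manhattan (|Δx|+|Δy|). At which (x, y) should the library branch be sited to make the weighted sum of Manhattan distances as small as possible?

Manhattan distance separates: Σwᵢ(|x−xᵢ|+|y−yᵢ|) = Σwᵢ|x−xᵢ| + Σwᵢ|y−yᵢ|, so x and y are optimised independently as 1-D weighted medians.
Total weight W = 977; half = 488.5.
x-coordinate, sorted with cumulative weight:
  x=0 (B, w=275) cum 275
  x=1 (F, w=50) cum 325
  x=2 (E, w=60) cum 385
  x=4 (G, w=175) cum 560  ← median
  x=5 (D, w=275) cum 835
  x=6 (H, w=120) cum 955
  x=8 (C, w=7) cum 962
  x=10 (A, w=15) cum 977
⇒ x* = 4
y-coordinate, sorted with cumulative weight:
  y=1 (F, w=50) cum 50
  y=4 (C, w=7) cum 57
  y=6 (D, w=275) cum 332
  y=6 (E, w=60) cum 392
  y=6 (H, w=120) cum 512  ← median
  y=8 (G, w=175) cum 687
  y=9 (A, w=15) cum 702
  y=10 (B, w=275) cum 977
⇒ y* = 6

(4, 6)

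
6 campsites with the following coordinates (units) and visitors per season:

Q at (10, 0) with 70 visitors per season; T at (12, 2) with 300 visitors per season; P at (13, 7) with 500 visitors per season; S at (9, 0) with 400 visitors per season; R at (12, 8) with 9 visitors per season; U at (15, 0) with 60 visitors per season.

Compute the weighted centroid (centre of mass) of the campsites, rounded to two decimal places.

(11.51, 3.12)

The minimiser of Σwᵢ‖p−pᵢ‖² is the weighted centroid p* = (Σwᵢpᵢ)/(Σwᵢ).
Σwᵢ = 1339.
Σwᵢxᵢ = 70·10 + 300·12 + 500·13 + 400·9 + 9·12 + 60·15 = 15408.
Σwᵢyᵢ = 70·0 + 300·2 + 500·7 + 400·0 + 9·8 + 60·0 = 4172.
x* = 15408/1339 = 11.51, y* = 4172/1339 = 3.12.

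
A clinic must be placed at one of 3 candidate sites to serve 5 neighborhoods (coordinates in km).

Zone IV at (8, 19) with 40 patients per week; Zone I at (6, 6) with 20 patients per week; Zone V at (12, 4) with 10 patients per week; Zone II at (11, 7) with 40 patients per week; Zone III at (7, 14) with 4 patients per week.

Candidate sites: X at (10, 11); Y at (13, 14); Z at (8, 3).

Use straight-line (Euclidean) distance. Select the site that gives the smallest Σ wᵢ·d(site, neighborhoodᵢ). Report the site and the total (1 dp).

X, total 712.6 km

Total weighted distance at each candidate:
  X (10, 11): total = 712.6
  Y (13, 14): total = 911.1
  Z (8, 3): total = 997.5
Minimum is at X with total 712.6 km.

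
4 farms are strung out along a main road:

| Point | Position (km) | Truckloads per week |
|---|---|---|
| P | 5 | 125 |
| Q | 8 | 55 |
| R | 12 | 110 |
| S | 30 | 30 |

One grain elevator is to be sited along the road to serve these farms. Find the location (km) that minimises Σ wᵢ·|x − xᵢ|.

For a sum of weighted absolute distances on a line, the optimum is the weighted median (not the mean). Total weight W = 320; half-weight = 160.
Sort by position and accumulate weight:
  km 5 (P, w=125) → cum 125
  km 8 (Q, w=55) → cum 180  ≥ 160 → median here
  km 12 (R, w=110) → cum 290
  km 30 (S, w=30) → cum 320
Optimal location: km 8.

x = 8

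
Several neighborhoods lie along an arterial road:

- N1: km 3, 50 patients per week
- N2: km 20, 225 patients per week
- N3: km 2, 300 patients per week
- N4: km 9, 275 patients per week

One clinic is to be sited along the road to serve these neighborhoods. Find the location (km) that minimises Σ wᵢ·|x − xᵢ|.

x = 9

For a sum of weighted absolute distances on a line, the optimum is the weighted median (not the mean). Total weight W = 850; half-weight = 425.
Sort by position and accumulate weight:
  km 2 (N3, w=300) → cum 300
  km 3 (N1, w=50) → cum 350
  km 9 (N4, w=275) → cum 625  ≥ 425 → median here
  km 20 (N2, w=225) → cum 850
Optimal location: km 9.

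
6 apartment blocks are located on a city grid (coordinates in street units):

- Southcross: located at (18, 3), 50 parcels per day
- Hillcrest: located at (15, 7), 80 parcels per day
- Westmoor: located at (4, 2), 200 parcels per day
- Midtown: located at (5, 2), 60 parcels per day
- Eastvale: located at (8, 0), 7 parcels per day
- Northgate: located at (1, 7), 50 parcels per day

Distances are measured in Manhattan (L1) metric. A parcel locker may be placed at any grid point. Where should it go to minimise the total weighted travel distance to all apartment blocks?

(4, 2)

Manhattan distance separates: Σwᵢ(|x−xᵢ|+|y−yᵢ|) = Σwᵢ|x−xᵢ| + Σwᵢ|y−yᵢ|, so x and y are optimised independently as 1-D weighted medians.
Total weight W = 447; half = 223.5.
x-coordinate, sorted with cumulative weight:
  x=1 (Northgate, w=50) cum 50
  x=4 (Westmoor, w=200) cum 250  ← median
  x=5 (Midtown, w=60) cum 310
  x=8 (Eastvale, w=7) cum 317
  x=15 (Hillcrest, w=80) cum 397
  x=18 (Southcross, w=50) cum 447
⇒ x* = 4
y-coordinate, sorted with cumulative weight:
  y=0 (Eastvale, w=7) cum 7
  y=2 (Westmoor, w=200) cum 207
  y=2 (Midtown, w=60) cum 267  ← median
  y=3 (Southcross, w=50) cum 317
  y=7 (Hillcrest, w=80) cum 397
  y=7 (Northgate, w=50) cum 447
⇒ y* = 2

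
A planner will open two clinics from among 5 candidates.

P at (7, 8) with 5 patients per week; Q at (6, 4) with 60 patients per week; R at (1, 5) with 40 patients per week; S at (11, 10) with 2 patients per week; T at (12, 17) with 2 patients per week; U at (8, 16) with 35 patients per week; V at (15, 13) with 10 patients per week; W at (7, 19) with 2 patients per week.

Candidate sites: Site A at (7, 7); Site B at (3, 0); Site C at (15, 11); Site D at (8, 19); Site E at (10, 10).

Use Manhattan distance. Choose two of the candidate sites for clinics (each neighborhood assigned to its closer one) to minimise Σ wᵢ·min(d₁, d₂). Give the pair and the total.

{Site A, Site D}, total 828

Evaluate every pair (each demand assigned to the nearer of the two):
  {Site A, Site D}: total = 828
  {Site A, Site E}: total = 969
  {Site A, Site C}: total = 987
  {Site B, Site D}: total = 1033
  {Site A, Site B}: total = 1083
  {Site B, Site E}: total = 1129
  {Site B, Site C}: total = 1255
  {Site D, Site E}: total = 1386
  {Site C, Site E}: total = 1529
  {Site C, Site D}: total = 1964
Best pair: {Site A, Site D} with total 828.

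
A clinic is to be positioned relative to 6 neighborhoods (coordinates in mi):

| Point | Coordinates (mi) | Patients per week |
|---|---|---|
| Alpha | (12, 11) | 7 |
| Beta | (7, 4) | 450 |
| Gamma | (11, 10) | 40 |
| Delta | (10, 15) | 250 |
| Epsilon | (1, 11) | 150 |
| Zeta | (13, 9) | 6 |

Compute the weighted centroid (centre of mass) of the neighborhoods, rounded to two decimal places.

(7.09, 8.56)

The minimiser of Σwᵢ‖p−pᵢ‖² is the weighted centroid p* = (Σwᵢpᵢ)/(Σwᵢ).
Σwᵢ = 903.
Σwᵢxᵢ = 7·12 + 450·7 + 40·11 + 250·10 + 150·1 + 6·13 = 6402.
Σwᵢyᵢ = 7·11 + 450·4 + 40·10 + 250·15 + 150·11 + 6·9 = 7731.
x* = 6402/903 = 7.09, y* = 7731/903 = 8.56.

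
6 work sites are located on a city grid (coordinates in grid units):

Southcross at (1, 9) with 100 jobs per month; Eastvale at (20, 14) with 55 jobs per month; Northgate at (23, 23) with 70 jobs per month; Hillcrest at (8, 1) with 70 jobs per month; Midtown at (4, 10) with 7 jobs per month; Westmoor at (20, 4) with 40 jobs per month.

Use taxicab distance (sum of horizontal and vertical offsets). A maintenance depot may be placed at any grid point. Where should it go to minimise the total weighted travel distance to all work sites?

(8, 9)

Manhattan distance separates: Σwᵢ(|x−xᵢ|+|y−yᵢ|) = Σwᵢ|x−xᵢ| + Σwᵢ|y−yᵢ|, so x and y are optimised independently as 1-D weighted medians.
Total weight W = 342; half = 171.
x-coordinate, sorted with cumulative weight:
  x=1 (Southcross, w=100) cum 100
  x=4 (Midtown, w=7) cum 107
  x=8 (Hillcrest, w=70) cum 177  ← median
  x=20 (Eastvale, w=55) cum 232
  x=20 (Westmoor, w=40) cum 272
  x=23 (Northgate, w=70) cum 342
⇒ x* = 8
y-coordinate, sorted with cumulative weight:
  y=1 (Hillcrest, w=70) cum 70
  y=4 (Westmoor, w=40) cum 110
  y=9 (Southcross, w=100) cum 210  ← median
  y=10 (Midtown, w=7) cum 217
  y=14 (Eastvale, w=55) cum 272
  y=23 (Northgate, w=70) cum 342
⇒ y* = 9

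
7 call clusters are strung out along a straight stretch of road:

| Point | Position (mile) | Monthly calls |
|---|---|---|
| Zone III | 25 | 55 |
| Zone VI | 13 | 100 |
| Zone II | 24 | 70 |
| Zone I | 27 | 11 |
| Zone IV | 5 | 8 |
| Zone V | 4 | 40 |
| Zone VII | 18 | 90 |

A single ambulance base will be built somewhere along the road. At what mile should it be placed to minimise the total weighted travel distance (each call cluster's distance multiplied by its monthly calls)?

x = 18

For a sum of weighted absolute distances on a line, the optimum is the weighted median (not the mean). Total weight W = 374; half-weight = 187.
Sort by position and accumulate weight:
  mile 4 (Zone V, w=40) → cum 40
  mile 5 (Zone IV, w=8) → cum 48
  mile 13 (Zone VI, w=100) → cum 148
  mile 18 (Zone VII, w=90) → cum 238  ≥ 187 → median here
  mile 24 (Zone II, w=70) → cum 308
  mile 25 (Zone III, w=55) → cum 363
  mile 27 (Zone I, w=11) → cum 374
Optimal location: mile 18.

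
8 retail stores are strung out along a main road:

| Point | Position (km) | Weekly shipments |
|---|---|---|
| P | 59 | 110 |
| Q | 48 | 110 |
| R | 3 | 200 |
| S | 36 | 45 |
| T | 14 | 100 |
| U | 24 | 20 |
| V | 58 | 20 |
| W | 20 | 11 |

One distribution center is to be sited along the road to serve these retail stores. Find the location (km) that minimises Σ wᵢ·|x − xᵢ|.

For a sum of weighted absolute distances on a line, the optimum is the weighted median (not the mean). Total weight W = 616; half-weight = 308.
Sort by position and accumulate weight:
  km 3 (R, w=200) → cum 200
  km 14 (T, w=100) → cum 300
  km 20 (W, w=11) → cum 311  ≥ 308 → median here
  km 24 (U, w=20) → cum 331
  km 36 (S, w=45) → cum 376
  km 48 (Q, w=110) → cum 486
  km 58 (V, w=20) → cum 506
  km 59 (P, w=110) → cum 616
Optimal location: km 20.

x = 20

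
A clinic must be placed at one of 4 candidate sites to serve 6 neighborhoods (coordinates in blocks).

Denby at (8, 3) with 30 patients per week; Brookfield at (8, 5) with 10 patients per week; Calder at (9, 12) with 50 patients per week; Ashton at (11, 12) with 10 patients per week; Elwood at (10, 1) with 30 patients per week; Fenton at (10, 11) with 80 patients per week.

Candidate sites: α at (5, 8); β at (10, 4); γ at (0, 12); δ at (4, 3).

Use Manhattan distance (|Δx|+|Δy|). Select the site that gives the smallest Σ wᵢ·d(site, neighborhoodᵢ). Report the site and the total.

β, total 1310 blocks

Total weighted distance at each candidate:
  α (5, 8): total = 1800
  β (10, 4): total = 1310
  γ (0, 12): total = 2730
  δ (4, 3): total = 2400
Minimum is at β with total 1310 blocks.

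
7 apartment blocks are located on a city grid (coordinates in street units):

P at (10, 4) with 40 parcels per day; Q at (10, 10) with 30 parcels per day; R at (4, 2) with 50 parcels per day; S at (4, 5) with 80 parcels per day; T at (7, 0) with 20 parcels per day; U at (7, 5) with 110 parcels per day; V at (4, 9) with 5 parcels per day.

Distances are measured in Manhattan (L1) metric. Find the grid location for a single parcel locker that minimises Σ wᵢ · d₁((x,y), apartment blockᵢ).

(7, 5)

Manhattan distance separates: Σwᵢ(|x−xᵢ|+|y−yᵢ|) = Σwᵢ|x−xᵢ| + Σwᵢ|y−yᵢ|, so x and y are optimised independently as 1-D weighted medians.
Total weight W = 335; half = 167.5.
x-coordinate, sorted with cumulative weight:
  x=4 (R, w=50) cum 50
  x=4 (S, w=80) cum 130
  x=4 (V, w=5) cum 135
  x=7 (T, w=20) cum 155
  x=7 (U, w=110) cum 265  ← median
  x=10 (P, w=40) cum 305
  x=10 (Q, w=30) cum 335
⇒ x* = 7
y-coordinate, sorted with cumulative weight:
  y=0 (T, w=20) cum 20
  y=2 (R, w=50) cum 70
  y=4 (P, w=40) cum 110
  y=5 (S, w=80) cum 190  ← median
  y=5 (U, w=110) cum 300
  y=9 (V, w=5) cum 305
  y=10 (Q, w=30) cum 335
⇒ y* = 5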